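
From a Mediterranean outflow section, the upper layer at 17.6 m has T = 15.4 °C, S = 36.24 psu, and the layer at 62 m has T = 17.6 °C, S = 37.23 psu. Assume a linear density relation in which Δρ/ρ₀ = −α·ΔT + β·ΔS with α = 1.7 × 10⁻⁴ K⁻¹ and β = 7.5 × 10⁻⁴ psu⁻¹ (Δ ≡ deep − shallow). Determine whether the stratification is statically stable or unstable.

ΔT = 17.6 − 15.4 = +2.2 K and ΔS = 37.23 − 36.24 = +0.99 psu (deep − shallow).
−αΔT = -3.74 × 10⁻⁴; βΔS = 7.425 × 10⁻⁴; sum Δρ/ρ₀ = 3.685 × 10⁻⁴.
Δρ/ρ₀ > 0, so Δρ > 0: deeper water is denser → statically stable.

stable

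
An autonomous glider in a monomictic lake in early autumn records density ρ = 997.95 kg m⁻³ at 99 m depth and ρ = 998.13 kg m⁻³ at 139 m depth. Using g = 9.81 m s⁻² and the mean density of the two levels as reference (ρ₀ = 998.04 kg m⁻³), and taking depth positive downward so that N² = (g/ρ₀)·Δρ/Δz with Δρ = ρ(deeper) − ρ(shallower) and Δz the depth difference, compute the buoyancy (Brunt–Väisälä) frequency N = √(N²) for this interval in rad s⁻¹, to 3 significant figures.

Δρ = 998.13 − 997.95 = 0.18 kg m⁻³ over Δz = 139 − 99 = 40 m.
N² = (9.81/998.04) × (0.18/40) = 4.4232 × 10⁻⁵ s⁻².
N = √(4.4232 × 10⁻⁵) = 6.6507 × 10⁻³ rad s⁻¹ ≈ 6.65 × 10⁻³ rad s⁻¹.
Since Δρ > 0 the layer is stably stratified.

6.65 × 10⁻³ rad s⁻¹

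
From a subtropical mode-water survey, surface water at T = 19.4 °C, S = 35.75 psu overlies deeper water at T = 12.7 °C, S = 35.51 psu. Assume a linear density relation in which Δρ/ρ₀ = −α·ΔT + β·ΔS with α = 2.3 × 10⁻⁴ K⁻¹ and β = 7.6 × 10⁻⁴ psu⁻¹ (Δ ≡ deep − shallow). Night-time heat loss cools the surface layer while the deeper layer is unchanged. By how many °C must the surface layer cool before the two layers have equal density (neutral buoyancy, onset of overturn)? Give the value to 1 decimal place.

5.9 °C

Neutral buoyancy requires Δρ = 0, i.e. −α(T_deep − T_surf′) + β(S_deep − S_surf) = 0.
T_surf′ = T_deep − (β/α)·ΔS = 12.7 − (7.6 × 10⁻⁴/2.3 × 10⁻⁴)·(-0.24) = 13.493 °C.
Cooling required: 19.4 − (13.493) = 5.907 °C.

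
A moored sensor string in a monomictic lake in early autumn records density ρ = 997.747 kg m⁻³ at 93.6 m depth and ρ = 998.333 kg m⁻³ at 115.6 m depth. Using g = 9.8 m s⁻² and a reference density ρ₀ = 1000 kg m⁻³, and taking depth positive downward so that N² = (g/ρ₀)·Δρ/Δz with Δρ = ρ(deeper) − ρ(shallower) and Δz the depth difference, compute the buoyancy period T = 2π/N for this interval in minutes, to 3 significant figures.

6.48 min

Δρ = 998.333 − 997.747 = 0.586 kg m⁻³ over Δz = 115.6 − 93.6 = 22 m.
N² = (9.8/1000) × (0.586/22) = 2.6104 × 10⁻⁴ s⁻².
N = √(2.6104 × 10⁻⁴) = 0.016157 rad s⁻¹, so T = 2π/N = 388.88 s = 6.4813 min ≈ 6.48 min.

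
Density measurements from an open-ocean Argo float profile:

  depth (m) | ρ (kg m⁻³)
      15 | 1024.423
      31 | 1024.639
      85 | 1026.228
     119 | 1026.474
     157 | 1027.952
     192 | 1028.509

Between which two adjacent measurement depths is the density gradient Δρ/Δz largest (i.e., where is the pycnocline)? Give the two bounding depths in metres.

119–157 m

Compute the density gradient over each adjacent pair:
  15–31 m: Δρ/Δz = 0.216/16 = 0.013 kg m⁻⁴
  31–85 m: Δρ/Δz = 1.589/54 = 0.029 kg m⁻⁴
  85–119 m: Δρ/Δz = 0.246/34 = 7.2 × 10⁻³ kg m⁻⁴
  119–157 m: Δρ/Δz = 1.478/38 = 0.039 kg m⁻⁴
  157–192 m: Δρ/Δz = 0.557/35 = 0.016 kg m⁻⁴
The largest gradient is in the 119–157 m interval — the pycnocline.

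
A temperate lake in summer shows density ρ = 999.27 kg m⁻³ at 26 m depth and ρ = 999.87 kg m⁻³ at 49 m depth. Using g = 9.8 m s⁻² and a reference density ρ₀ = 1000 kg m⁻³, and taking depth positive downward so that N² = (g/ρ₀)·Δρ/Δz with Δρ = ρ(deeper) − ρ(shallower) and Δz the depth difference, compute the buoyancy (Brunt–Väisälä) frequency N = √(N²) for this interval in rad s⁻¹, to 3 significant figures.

0.0160 rad s⁻¹

Δρ = 999.87 − 999.27 = 0.60 kg m⁻³ over Δz = 49 − 26 = 23 m.
N² = (9.8/1000) × (0.60/23) = 2.5565 × 10⁻⁴ s⁻².
N = √(2.5565 × 10⁻⁴) = 0.015989 rad s⁻¹ ≈ 0.0160 rad s⁻¹.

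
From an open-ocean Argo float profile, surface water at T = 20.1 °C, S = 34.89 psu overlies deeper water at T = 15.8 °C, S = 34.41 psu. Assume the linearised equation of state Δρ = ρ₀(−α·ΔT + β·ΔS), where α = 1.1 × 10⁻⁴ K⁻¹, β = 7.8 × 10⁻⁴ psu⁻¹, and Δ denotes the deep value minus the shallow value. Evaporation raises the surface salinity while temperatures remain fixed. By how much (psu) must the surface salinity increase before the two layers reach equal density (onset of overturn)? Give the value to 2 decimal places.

0.13 psu

Neutral buoyancy requires −α(T_deep − T_surf) + β(S_deep − S_surf′) = 0.
S_surf′ = S_deep − (α/β)·ΔT = 34.41 − (1.1 × 10⁻⁴/7.8 × 10⁻⁴)·(-4.3) = 35.0164 psu.
Increase required: 35.0164 − 34.89 = 0.1264 psu.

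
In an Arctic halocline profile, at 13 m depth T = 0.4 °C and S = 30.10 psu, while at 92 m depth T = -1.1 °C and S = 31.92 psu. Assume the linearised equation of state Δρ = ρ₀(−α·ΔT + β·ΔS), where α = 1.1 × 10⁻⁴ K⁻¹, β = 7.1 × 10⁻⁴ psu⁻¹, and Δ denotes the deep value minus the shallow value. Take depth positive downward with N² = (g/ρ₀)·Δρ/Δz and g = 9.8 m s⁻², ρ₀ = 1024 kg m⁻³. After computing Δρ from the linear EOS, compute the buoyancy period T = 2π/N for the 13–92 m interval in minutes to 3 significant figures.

7.79 min

ΔT = -1.5 K, ΔS = +1.82 psu (deep − shallow).
Δρ/ρ₀ = −αΔT + βΔS = 1.65 × 10⁻⁴ + 1.2922 × 10⁻³ = 1.4572 × 10⁻³, so Δρ ≈ 1.492 kg m⁻³.
N² = (g/ρ₀)·Δρ/Δz = g·(Δρ/ρ₀)/Δz = 9.8 × 1.4572 × 10⁻³ / 79 = 1.8077 × 10⁻⁴ s⁻².
N = √(1.8077 × 10⁻⁴) = 0.013445 rad s⁻¹ → T = 2π/N = 467.33 s = 7.7888 min ≈ 7.79 min.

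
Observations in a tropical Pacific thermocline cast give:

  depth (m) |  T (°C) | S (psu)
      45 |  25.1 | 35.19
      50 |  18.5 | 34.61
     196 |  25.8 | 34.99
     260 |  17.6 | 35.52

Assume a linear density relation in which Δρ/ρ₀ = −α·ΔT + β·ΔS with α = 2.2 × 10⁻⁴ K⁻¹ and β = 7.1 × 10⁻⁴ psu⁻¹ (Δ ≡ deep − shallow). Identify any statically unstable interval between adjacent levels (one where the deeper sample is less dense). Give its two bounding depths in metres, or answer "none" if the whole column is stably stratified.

Evaluate Δρ/ρ₀ = −αΔT + βΔS across each adjacent pair:
  45–50 m: −αΔT+βΔS = −(2.2 × 10⁻⁴)(-6.6)+(7.1 × 10⁻⁴)(-0.58) = 1.0 × 10⁻³ → stable
  50–196 m: −αΔT+βΔS = −(2.2 × 10⁻⁴)(+7.3)+(7.1 × 10⁻⁴)(+0.38) = -1.3 × 10⁻³ → UNSTABLE
  196–260 m: −αΔT+βΔS = −(2.2 × 10⁻⁴)(-8.2)+(7.1 × 10⁻⁴)(+0.53) = 2.2 × 10⁻³ → stable
The 50–196 m interval has Δρ < 0: lighter water underlies denser water.

50–196 m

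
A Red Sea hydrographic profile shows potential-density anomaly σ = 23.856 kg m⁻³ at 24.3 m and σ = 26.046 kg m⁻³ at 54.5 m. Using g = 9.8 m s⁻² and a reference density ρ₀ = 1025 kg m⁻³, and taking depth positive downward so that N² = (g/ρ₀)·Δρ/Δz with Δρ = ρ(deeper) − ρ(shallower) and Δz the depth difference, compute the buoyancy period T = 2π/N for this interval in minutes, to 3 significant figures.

3.98 min

Δρ = 1026.046 − 1023.856 = 2.190 kg m⁻³ over Δz = 54.5 − 24.3 = 30.2 m.
N² = (9.8/1025) × (2.190/30.2) = 6.9333 × 10⁻⁴ s⁻².
N = √(6.9333 × 10⁻⁴) = 0.026331 rad s⁻¹, so T = 2π/N = 238.62 s = 3.9770 min ≈ 3.98 min.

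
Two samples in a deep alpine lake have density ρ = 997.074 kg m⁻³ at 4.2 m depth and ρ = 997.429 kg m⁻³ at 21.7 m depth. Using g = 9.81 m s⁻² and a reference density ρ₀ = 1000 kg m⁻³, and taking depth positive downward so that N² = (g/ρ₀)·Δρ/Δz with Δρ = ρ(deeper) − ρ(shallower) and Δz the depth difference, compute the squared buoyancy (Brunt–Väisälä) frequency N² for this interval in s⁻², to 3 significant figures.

1.99 × 10⁻⁴ s⁻²

Δρ = 997.429 − 997.074 = 0.355 kg m⁻³ over Δz = 21.7 − 4.2 = 17.5 m.
N² = (9.81/1000) × (0.355/17.5) = 1.9900 × 10⁻⁴ s⁻² ≈ 1.99 × 10⁻⁴ s⁻².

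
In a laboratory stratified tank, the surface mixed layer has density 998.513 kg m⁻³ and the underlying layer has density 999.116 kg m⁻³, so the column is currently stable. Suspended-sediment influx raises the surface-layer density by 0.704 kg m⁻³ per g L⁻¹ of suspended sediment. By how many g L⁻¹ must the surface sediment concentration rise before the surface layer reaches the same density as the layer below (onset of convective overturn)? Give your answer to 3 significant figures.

Density deficit of the surface layer: 999.116 − 998.513 = 0.603 kg m⁻³.
Required change = 0.603 / 0.704 = 0.857 g L⁻¹.

0.857 g L⁻¹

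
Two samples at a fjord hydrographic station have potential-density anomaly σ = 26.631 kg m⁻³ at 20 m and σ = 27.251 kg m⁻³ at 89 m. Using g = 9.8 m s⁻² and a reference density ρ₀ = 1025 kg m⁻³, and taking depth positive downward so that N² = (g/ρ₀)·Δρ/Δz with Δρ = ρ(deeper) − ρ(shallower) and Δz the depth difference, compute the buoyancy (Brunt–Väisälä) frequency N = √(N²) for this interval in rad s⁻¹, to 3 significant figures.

Δρ = 1027.251 − 1026.631 = 0.620 kg m⁻³ over Δz = 89 − 20 = 69 m.
N² = (9.8/1025) × (0.620/69) = 8.5910 × 10⁻⁵ s⁻².
N = √(8.5910 × 10⁻⁵) = 9.2688 × 10⁻³ rad s⁻¹ ≈ 9.27 × 10⁻³ rad s⁻¹.

9.27 × 10⁻³ rad s⁻¹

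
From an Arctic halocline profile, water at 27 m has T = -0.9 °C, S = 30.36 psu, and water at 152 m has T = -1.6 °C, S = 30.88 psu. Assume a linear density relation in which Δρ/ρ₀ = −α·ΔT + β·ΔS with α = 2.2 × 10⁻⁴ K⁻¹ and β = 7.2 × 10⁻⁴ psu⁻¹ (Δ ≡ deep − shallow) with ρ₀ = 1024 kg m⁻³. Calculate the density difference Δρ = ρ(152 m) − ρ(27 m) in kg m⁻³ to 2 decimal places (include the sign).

+0.54 kg m⁻³

ΔT = -0.7 K, ΔS = +0.52 psu (deep − shallow).
Δρ/ρ₀ = −(2.2 × 10⁻⁴)(-0.7) + (7.2 × 10⁻⁴)(+0.52) = 5.284 × 10⁻⁴.
Δρ = 1024 × (5.284 × 10⁻⁴) = +0.54 kg m⁻³.
Positive Δρ: denser below, stable.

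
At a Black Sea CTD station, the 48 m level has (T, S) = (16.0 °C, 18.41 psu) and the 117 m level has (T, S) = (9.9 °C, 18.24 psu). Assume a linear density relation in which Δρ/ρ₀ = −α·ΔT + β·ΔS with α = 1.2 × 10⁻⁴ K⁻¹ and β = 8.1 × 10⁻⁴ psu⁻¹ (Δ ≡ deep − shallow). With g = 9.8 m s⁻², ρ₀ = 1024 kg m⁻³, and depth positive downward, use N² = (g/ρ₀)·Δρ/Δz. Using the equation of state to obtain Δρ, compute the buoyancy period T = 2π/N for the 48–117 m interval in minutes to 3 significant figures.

ΔT = -6.1 K, ΔS = -0.17 psu (deep − shallow).
Δρ/ρ₀ = −αΔT + βΔS = 7.32 × 10⁻⁴ − 1.377 × 10⁻⁴ = 5.943 × 10⁻⁴, so Δρ ≈ 0.6086 kg m⁻³.
N² = (g/ρ₀)·Δρ/Δz = g·(Δρ/ρ₀)/Δz = 9.8 × 5.943 × 10⁻⁴ / 69 = 8.4408 × 10⁻⁵ s⁻².
N = √(8.4408 × 10⁻⁵) = 9.1874 × 10⁻³ rad s⁻¹ → T = 2π/N = 683.89 s = 11.398 min ≈ 11.4 min.

11.4 min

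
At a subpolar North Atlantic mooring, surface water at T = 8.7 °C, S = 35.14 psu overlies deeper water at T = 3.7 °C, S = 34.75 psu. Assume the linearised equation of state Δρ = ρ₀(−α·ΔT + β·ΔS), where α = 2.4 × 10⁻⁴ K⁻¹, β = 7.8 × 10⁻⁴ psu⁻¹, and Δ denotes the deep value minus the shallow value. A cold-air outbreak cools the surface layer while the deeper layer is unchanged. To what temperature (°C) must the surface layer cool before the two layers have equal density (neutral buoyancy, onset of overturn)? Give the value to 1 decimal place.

5.0 °C

Neutral buoyancy requires Δρ = 0, i.e. −α(T_deep − T_surf′) + β(S_deep − S_surf) = 0.
T_surf′ = T_deep − (β/α)·ΔS = 3.7 − (7.8 × 10⁻⁴/2.4 × 10⁻⁴)·(-0.39) = 4.968 °C.
Cooling required: 8.7 − (4.968) = 3.732 °C.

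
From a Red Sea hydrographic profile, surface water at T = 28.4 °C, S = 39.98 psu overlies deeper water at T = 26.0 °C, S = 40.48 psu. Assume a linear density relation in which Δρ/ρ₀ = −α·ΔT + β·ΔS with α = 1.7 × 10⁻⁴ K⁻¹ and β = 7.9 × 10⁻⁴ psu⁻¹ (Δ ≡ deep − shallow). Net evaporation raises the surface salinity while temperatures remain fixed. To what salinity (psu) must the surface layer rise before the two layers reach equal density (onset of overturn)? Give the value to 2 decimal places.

Neutral buoyancy requires −α(T_deep − T_surf) + β(S_deep − S_surf′) = 0.
S_surf′ = S_deep − (α/β)·ΔT = 40.48 − (1.7 × 10⁻⁴/7.9 × 10⁻⁴)·(-2.4) = 40.9965 psu.
Increase required: 40.9965 − 39.98 = 1.0165 psu.

41.00 psu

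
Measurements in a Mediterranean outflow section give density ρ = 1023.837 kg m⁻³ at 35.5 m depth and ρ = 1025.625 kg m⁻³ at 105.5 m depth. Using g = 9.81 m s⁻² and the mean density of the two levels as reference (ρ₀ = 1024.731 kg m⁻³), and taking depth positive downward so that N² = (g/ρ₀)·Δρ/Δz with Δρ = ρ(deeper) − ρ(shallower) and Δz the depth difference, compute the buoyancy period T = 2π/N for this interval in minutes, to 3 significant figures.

Δρ = 1025.625 − 1023.837 = 1.788 kg m⁻³ over Δz = 105.5 − 35.5 = 70 m.
N² = (9.81/1024.731) × (1.788/70) = 2.4453 × 10⁻⁴ s⁻².
N = √(2.4453 × 10⁻⁴) = 0.015637 rad s⁻¹, so T = 2π/N = 401.82 s = 6.6970 min ≈ 6.70 min.

6.70 min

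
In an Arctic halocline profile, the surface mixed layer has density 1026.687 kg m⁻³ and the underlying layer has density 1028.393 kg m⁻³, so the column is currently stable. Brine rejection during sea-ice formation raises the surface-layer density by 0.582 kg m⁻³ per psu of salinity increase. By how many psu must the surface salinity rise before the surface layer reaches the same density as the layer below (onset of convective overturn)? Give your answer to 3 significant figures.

2.93 psu

Density deficit of the surface layer: 1028.393 − 1026.687 = 1.706 kg m⁻³.
Required change = 1.706 / 0.582 = 2.93 psu.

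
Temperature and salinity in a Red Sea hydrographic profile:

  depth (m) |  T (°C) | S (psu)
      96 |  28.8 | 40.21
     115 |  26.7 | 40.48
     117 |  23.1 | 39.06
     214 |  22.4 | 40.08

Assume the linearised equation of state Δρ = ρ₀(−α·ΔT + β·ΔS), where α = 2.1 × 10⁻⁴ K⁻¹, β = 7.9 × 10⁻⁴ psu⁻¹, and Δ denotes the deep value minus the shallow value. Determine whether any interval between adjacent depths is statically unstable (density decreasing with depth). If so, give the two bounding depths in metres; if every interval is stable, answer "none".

Evaluate Δρ/ρ₀ = −αΔT + βΔS across each adjacent pair:
  96–115 m: −αΔT+βΔS = −(2.1 × 10⁻⁴)(-2.1)+(7.9 × 10⁻⁴)(+0.27) = 6.5 × 10⁻⁴ → stable
  115–117 m: −αΔT+βΔS = −(2.1 × 10⁻⁴)(-3.6)+(7.9 × 10⁻⁴)(-1.42) = -3.7 × 10⁻⁴ → UNSTABLE
  117–214 m: −αΔT+βΔS = −(2.1 × 10⁻⁴)(-0.7)+(7.9 × 10⁻⁴)(+1.02) = 9.5 × 10⁻⁴ → stable
The 115–117 m interval has Δρ < 0: lighter water underlies denser water.

115–117 m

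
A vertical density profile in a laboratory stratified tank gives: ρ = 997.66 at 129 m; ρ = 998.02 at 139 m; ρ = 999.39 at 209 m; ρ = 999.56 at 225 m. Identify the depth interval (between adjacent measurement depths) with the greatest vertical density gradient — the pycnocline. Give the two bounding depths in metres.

129–139 m

Compute the density gradient over each adjacent pair:
  129–139 m: Δρ/Δz = 0.36/10 = 0.036 kg m⁻⁴
  139–209 m: Δρ/Δz = 1.37/70 = 0.020 kg m⁻⁴
  209–225 m: Δρ/Δz = 0.17/16 = 0.011 kg m⁻⁴
The largest gradient is in the 129–139 m interval — the pycnocline.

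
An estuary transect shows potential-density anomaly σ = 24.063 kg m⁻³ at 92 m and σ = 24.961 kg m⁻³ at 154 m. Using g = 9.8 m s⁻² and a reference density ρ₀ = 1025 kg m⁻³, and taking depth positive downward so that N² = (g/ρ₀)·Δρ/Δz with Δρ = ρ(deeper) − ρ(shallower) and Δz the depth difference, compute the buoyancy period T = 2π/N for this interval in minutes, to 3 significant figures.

8.90 min

Δρ = 1024.961 − 1024.063 = 0.898 kg m⁻³ over Δz = 154 − 92 = 62 m.
N² = (9.8/1025) × (0.898/62) = 1.3848 × 10⁻⁴ s⁻².
N = √(1.3848 × 10⁻⁴) = 0.011768 rad s⁻¹, so T = 2π/N = 533.92 s = 8.8987 min ≈ 8.90 min.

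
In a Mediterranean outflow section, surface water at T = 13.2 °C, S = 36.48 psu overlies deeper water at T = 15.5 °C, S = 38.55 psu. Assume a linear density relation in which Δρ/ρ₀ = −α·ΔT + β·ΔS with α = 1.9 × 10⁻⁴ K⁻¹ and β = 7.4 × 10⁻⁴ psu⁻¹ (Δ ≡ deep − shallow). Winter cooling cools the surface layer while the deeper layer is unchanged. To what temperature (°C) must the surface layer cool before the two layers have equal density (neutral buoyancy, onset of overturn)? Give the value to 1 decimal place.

7.4 °C

Neutral buoyancy requires Δρ = 0, i.e. −α(T_deep − T_surf′) + β(S_deep − S_surf) = 0.
T_surf′ = T_deep − (β/α)·ΔS = 15.5 − (7.4 × 10⁻⁴/1.9 × 10⁻⁴)·(+2.07) = 7.438 °C.
Cooling required: 13.2 − (7.438) = 5.762 °C.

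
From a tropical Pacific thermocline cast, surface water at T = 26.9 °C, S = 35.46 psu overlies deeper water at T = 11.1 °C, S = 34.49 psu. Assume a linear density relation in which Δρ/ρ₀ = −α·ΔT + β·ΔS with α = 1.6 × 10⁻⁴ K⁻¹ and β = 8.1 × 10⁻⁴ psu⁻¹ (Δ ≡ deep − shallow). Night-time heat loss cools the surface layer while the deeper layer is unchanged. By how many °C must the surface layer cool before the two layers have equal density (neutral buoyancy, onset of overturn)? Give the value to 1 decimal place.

Neutral buoyancy requires Δρ = 0, i.e. −α(T_deep − T_surf′) + β(S_deep − S_surf) = 0.
T_surf′ = T_deep − (β/α)·ΔS = 11.1 − (8.1 × 10⁻⁴/1.6 × 10⁻⁴)·(-0.97) = 16.011 °C.
Cooling required: 26.9 − (16.011) = 10.889 °C.

10.9 °C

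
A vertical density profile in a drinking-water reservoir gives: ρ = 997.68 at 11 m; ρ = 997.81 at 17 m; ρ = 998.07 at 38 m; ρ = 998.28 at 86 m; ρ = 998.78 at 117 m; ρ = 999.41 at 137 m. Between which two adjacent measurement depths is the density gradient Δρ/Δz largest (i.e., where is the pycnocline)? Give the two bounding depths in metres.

Compute the density gradient over each adjacent pair:
  11–17 m: Δρ/Δz = 0.13/6 = 0.022 kg m⁻⁴
  17–38 m: Δρ/Δz = 0.26/21 = 0.012 kg m⁻⁴
  38–86 m: Δρ/Δz = 0.21/48 = 4.4 × 10⁻³ kg m⁻⁴
  86–117 m: Δρ/Δz = 0.50/31 = 0.016 kg m⁻⁴
  117–137 m: Δρ/Δz = 0.63/20 = 0.032 kg m⁻⁴
The largest gradient is in the 117–137 m interval — the pycnocline.

117–137 m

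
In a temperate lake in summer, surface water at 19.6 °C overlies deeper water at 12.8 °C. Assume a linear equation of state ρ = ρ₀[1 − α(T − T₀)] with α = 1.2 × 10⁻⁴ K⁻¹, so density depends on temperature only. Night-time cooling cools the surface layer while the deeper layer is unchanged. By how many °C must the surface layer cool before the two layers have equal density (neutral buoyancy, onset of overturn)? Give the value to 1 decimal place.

With temperature the only control, equal density requires T_surf′ = T_deep.
T_surf′ = 12.8 °C.
Cooling required: 19.6 − 12.8 = 6.8 °C.

6.8 °C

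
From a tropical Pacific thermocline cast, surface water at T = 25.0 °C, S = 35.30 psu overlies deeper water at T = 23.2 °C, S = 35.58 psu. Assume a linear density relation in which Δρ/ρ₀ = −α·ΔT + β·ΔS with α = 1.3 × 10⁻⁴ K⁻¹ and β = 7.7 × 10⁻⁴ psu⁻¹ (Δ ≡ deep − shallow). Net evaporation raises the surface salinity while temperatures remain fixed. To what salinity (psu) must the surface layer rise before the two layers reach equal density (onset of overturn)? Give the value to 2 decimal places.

Neutral buoyancy requires −α(T_deep − T_surf) + β(S_deep − S_surf′) = 0.
S_surf′ = S_deep − (α/β)·ΔT = 35.58 − (1.3 × 10⁻⁴/7.7 × 10⁻⁴)·(-1.8) = 35.8839 psu.
Increase required: 35.8839 − 35.30 = 0.5839 psu.

35.88 psu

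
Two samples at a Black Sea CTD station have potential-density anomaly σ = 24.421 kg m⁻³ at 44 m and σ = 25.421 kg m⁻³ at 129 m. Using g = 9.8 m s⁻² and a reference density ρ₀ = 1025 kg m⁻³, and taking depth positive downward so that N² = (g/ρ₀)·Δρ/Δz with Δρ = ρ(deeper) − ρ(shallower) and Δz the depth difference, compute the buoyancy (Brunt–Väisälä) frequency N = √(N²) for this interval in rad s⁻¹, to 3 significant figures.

0.0106 rad s⁻¹

Δρ = 1025.421 − 1024.421 = 1.000 kg m⁻³ over Δz = 129 − 44 = 85 m.
N² = (9.8/1025) × (1.000/85) = 1.1248 × 10⁻⁴ s⁻².
N = √(1.1248 × 10⁻⁴) = 0.010606 rad s⁻¹ ≈ 0.0106 rad s⁻¹.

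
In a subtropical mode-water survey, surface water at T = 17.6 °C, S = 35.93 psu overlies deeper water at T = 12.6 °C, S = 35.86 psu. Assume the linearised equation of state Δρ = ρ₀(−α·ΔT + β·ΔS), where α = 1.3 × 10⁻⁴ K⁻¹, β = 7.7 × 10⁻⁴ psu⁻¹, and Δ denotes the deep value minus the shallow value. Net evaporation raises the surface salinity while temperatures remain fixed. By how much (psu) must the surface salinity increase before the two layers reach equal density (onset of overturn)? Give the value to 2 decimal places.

Neutral buoyancy requires −α(T_deep − T_surf) + β(S_deep − S_surf′) = 0.
S_surf′ = S_deep − (α/β)·ΔT = 35.86 − (1.3 × 10⁻⁴/7.7 × 10⁻⁴)·(-5.0) = 36.7042 psu.
Increase required: 36.7042 − 35.93 = 0.7742 psu.

0.77 psu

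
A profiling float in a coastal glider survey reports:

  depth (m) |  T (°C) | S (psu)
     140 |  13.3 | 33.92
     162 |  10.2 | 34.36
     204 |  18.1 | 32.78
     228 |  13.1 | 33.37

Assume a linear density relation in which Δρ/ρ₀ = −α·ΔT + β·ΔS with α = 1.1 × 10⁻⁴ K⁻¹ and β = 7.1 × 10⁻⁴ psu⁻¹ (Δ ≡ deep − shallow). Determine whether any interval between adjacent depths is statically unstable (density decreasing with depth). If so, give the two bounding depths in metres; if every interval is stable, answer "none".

Evaluate Δρ/ρ₀ = −αΔT + βΔS across each adjacent pair:
  140–162 m: −αΔT+βΔS = −(1.1 × 10⁻⁴)(-3.1)+(7.1 × 10⁻⁴)(+0.44) = 6.5 × 10⁻⁴ → stable
  162–204 m: −αΔT+βΔS = −(1.1 × 10⁻⁴)(+7.9)+(7.1 × 10⁻⁴)(-1.58) = -2.0 × 10⁻³ → UNSTABLE
  204–228 m: −αΔT+βΔS = −(1.1 × 10⁻⁴)(-5.0)+(7.1 × 10⁻⁴)(+0.59) = 9.7 × 10⁻⁴ → stable
The 162–204 m interval has Δρ < 0: lighter water underlies denser water.

162–204 m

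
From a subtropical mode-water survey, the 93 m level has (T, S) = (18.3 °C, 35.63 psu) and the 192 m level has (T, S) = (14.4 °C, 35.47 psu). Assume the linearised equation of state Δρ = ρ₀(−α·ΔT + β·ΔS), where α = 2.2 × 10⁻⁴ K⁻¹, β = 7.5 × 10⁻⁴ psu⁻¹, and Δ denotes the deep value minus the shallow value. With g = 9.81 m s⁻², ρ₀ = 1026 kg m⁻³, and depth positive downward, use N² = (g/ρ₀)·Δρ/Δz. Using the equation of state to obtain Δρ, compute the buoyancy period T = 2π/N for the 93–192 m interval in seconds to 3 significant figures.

ΔT = -3.9 K, ΔS = -0.16 psu (deep − shallow).
Δρ/ρ₀ = −αΔT + βΔS = 8.58 × 10⁻⁴ − 1.20 × 10⁻⁴ = 7.38 × 10⁻⁴, so Δρ ≈ 0.7572 kg m⁻³.
N² = (g/ρ₀)·Δρ/Δz = g·(Δρ/ρ₀)/Δz = 9.81 × 7.38 × 10⁻⁴ / 99 = 7.3129 × 10⁻⁵ s⁻².
N = √(7.3129 × 10⁻⁵) = 8.5515 × 10⁻³ rad s⁻¹ → T = 2π/N = 734.75 s ≈ 735 s.

735 s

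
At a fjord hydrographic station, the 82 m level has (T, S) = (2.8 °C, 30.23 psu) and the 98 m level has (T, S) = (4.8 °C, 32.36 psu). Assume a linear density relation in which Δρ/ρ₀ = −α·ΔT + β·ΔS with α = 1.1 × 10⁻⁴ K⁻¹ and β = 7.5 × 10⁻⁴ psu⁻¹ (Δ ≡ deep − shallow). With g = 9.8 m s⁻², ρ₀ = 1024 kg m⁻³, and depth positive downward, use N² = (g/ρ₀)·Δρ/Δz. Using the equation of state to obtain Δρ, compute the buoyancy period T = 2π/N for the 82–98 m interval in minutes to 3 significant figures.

3.61 min

ΔT = +2.0 K, ΔS = +2.13 psu (deep − shallow).
Δρ/ρ₀ = −αΔT + βΔS = -2.20 × 10⁻⁴ + 1.5975 × 10⁻³ = 1.3775 × 10⁻³, so Δρ ≈ 1.411 kg m⁻³.
N² = (g/ρ₀)·Δρ/Δz = g·(Δρ/ρ₀)/Δz = 9.8 × 1.3775 × 10⁻³ / 16 = 8.4372 × 10⁻⁴ s⁻².
N = √(8.4372 × 10⁻⁴) = 0.029047 rad s⁻¹ → T = 2π/N = 216.31 s = 3.6052 min ≈ 3.61 min.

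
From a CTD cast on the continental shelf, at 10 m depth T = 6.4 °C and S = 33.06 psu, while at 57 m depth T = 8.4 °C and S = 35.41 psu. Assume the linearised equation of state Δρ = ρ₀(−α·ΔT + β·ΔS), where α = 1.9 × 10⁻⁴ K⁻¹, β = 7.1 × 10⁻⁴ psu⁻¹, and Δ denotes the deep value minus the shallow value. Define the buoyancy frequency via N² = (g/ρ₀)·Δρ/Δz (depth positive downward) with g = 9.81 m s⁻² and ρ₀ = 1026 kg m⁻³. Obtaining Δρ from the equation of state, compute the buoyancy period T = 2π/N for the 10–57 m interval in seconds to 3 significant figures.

ΔT = +2.0 K, ΔS = +2.35 psu (deep − shallow).
Δρ/ρ₀ = −αΔT + βΔS = -3.80 × 10⁻⁴ + 1.6685 × 10⁻³ = 1.2885 × 10⁻³, so Δρ ≈ 1.322 kg m⁻³.
N² = (g/ρ₀)·Δρ/Δz = g·(Δρ/ρ₀)/Δz = 9.81 × 1.2885 × 10⁻³ / 47 = 2.6894 × 10⁻⁴ s⁻².
N = √(2.6894 × 10⁻⁴) = 0.016399 rad s⁻¹ → T = 2π/N = 383.14 s ≈ 383 s.

383 s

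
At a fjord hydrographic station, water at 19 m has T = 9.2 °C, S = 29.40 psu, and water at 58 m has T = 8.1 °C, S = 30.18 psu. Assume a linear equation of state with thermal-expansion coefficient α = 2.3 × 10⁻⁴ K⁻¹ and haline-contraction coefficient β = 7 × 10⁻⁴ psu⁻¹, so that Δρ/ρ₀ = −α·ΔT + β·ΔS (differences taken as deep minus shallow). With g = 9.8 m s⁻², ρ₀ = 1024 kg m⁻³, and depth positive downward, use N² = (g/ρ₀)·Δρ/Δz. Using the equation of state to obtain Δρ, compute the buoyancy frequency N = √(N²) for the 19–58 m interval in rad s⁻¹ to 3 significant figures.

ΔT = -1.1 K, ΔS = +0.78 psu (deep − shallow).
Δρ/ρ₀ = −αΔT + βΔS = 2.53 × 10⁻⁴ + 5.46 × 10⁻⁴ = 7.99 × 10⁻⁴, so Δρ ≈ 0.8182 kg m⁻³.
N² = (g/ρ₀)·Δρ/Δz = g·(Δρ/ρ₀)/Δz = 9.8 × 7.99 × 10⁻⁴ / 39 = 2.0077 × 10⁻⁴ s⁻².
N = √(2.0077 × 10⁻⁴) = 0.014169 rad s⁻¹ ≈ 0.0142 rad s⁻¹.

0.0142 rad s⁻¹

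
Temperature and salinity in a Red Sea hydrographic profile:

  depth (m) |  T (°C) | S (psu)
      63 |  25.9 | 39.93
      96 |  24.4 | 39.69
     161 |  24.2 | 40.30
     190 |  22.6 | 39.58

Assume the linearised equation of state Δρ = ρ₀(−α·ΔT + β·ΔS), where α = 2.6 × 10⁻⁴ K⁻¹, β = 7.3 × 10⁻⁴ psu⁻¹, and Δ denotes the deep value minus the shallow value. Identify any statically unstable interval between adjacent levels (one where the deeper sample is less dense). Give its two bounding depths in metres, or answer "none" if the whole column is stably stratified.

161–190 m

Evaluate Δρ/ρ₀ = −αΔT + βΔS across each adjacent pair:
  63–96 m: −αΔT+βΔS = −(2.6 × 10⁻⁴)(-1.5)+(7.3 × 10⁻⁴)(-0.24) = 2.1 × 10⁻⁴ → stable
  96–161 m: −αΔT+βΔS = −(2.6 × 10⁻⁴)(-0.2)+(7.3 × 10⁻⁴)(+0.61) = 5.0 × 10⁻⁴ → stable
  161–190 m: −αΔT+βΔS = −(2.6 × 10⁻⁴)(-1.6)+(7.3 × 10⁻⁴)(-0.72) = -1.1 × 10⁻⁴ → UNSTABLE
The 161–190 m interval has Δρ < 0: lighter water underlies denser water.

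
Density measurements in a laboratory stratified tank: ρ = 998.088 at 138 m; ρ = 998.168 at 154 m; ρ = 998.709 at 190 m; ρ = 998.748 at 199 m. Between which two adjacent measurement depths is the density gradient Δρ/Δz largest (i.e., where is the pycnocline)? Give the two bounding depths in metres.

Compute the density gradient over each adjacent pair:
  138–154 m: Δρ/Δz = 0.080/16 = 5.0 × 10⁻³ kg m⁻⁴
  154–190 m: Δρ/Δz = 0.541/36 = 0.015 kg m⁻⁴
  190–199 m: Δρ/Δz = 0.039/9 = 4.3 × 10⁻³ kg m⁻⁴
The largest gradient is in the 154–190 m interval — the pycnocline.

154–190 m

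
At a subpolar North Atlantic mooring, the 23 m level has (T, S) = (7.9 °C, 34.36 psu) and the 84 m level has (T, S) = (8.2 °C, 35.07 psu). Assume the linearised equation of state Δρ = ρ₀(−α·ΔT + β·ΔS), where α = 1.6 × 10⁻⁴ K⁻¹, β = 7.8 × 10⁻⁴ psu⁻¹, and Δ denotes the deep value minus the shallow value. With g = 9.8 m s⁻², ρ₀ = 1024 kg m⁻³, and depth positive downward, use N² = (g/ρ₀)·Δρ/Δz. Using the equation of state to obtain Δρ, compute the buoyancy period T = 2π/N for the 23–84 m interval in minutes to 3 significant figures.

11.6 min

ΔT = +0.3 K, ΔS = +0.71 psu (deep − shallow).
Δρ/ρ₀ = −αΔT + βΔS = -4.80 × 10⁻⁵ + 5.538 × 10⁻⁴ = 5.058 × 10⁻⁴, so Δρ ≈ 0.5179 kg m⁻³.
N² = (g/ρ₀)·Δρ/Δz = g·(Δρ/ρ₀)/Δz = 9.8 × 5.058 × 10⁻⁴ / 61 = 8.1260 × 10⁻⁵ s⁻².
N = √(8.1260 × 10⁻⁵) = 9.0144 × 10⁻³ rad s⁻¹ → T = 2π/N = 697.02 s = 11.617 min ≈ 11.6 min.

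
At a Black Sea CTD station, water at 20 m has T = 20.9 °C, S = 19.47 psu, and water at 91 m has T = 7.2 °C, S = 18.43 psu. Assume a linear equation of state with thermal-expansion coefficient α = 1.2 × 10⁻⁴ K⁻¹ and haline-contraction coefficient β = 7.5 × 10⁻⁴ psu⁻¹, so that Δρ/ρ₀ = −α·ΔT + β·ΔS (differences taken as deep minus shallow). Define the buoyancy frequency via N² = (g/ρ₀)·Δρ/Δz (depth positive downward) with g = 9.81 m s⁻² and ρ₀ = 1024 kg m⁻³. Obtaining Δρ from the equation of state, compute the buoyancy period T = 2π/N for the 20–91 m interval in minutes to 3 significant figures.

9.58 min

ΔT = -13.7 K, ΔS = -1.04 psu (deep − shallow).
Δρ/ρ₀ = −αΔT + βΔS = 1.644 × 10⁻³ − 7.80 × 10⁻⁴ = 8.64 × 10⁻⁴, so Δρ ≈ 0.8847 kg m⁻³.
N² = (g/ρ₀)·Δρ/Δz = g·(Δρ/ρ₀)/Δz = 9.81 × 8.64 × 10⁻⁴ / 71 = 1.1938 × 10⁻⁴ s⁻².
N = √(1.1938 × 10⁻⁴) = 0.010926 rad s⁻¹ → T = 2π/N = 575.07 s = 9.5845 min ≈ 9.58 min.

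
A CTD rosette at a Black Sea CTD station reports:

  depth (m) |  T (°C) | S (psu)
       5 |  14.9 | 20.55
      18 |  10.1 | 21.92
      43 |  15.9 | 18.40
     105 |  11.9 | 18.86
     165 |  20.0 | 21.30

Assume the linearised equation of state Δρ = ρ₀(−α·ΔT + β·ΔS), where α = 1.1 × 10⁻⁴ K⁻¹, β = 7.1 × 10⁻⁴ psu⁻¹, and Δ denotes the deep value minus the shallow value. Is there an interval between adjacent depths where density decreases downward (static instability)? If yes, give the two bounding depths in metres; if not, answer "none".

18–43 m

Evaluate Δρ/ρ₀ = −αΔT + βΔS across each adjacent pair:
  5–18 m: −αΔT+βΔS = −(1.1 × 10⁻⁴)(-4.8)+(7.1 × 10⁻⁴)(+1.37) = 1.5 × 10⁻³ → stable
  18–43 m: −αΔT+βΔS = −(1.1 × 10⁻⁴)(+5.8)+(7.1 × 10⁻⁴)(-3.52) = -3.1 × 10⁻³ → UNSTABLE
  43–105 m: −αΔT+βΔS = −(1.1 × 10⁻⁴)(-4.0)+(7.1 × 10⁻⁴)(+0.46) = 7.7 × 10⁻⁴ → stable
  105–165 m: −αΔT+βΔS = −(1.1 × 10⁻⁴)(+8.1)+(7.1 × 10⁻⁴)(+2.44) = 8.4 × 10⁻⁴ → stable
The 18–43 m interval has Δρ < 0: lighter water underlies denser water.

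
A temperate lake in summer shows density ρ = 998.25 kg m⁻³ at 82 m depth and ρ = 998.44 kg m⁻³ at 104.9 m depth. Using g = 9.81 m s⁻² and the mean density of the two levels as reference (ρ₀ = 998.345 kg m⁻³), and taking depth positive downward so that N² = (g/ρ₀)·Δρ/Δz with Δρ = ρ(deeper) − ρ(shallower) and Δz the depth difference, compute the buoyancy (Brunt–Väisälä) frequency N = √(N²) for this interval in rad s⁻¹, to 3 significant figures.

9.03 × 10⁻³ rad s⁻¹

Δρ = 998.44 − 998.25 = 0.19 kg m⁻³ over Δz = 104.9 − 82 = 22.9 m.
N² = (9.81/998.345) × (0.19/22.9) = 8.1528 × 10⁻⁵ s⁻².
N = √(8.1528 × 10⁻⁵) = 9.0293 × 10⁻³ rad s⁻¹ ≈ 9.03 × 10⁻³ rad s⁻¹.
A positive N² confirms static stability across the interval.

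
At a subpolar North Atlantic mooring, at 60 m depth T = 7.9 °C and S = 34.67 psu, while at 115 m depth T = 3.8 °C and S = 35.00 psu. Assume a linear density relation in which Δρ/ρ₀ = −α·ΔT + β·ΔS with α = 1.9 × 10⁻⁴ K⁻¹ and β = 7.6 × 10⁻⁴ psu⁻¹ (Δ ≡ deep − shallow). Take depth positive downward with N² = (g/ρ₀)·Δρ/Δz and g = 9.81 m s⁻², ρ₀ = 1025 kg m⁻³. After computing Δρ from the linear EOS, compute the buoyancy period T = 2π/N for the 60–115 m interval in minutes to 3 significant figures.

7.73 min

ΔT = -4.1 K, ΔS = +0.33 psu (deep − shallow).
Δρ/ρ₀ = −αΔT + βΔS = 7.79 × 10⁻⁴ + 2.508 × 10⁻⁴ = 1.0298 × 10⁻³, so Δρ ≈ 1.056 kg m⁻³.
N² = (g/ρ₀)·Δρ/Δz = g·(Δρ/ρ₀)/Δz = 9.81 × 1.0298 × 10⁻³ / 55 = 1.8368 × 10⁻⁴ s⁻².
N = √(1.8368 × 10⁻⁴) = 0.013553 rad s⁻¹ → T = 2π/N = 463.60 s = 7.7267 min ≈ 7.73 min.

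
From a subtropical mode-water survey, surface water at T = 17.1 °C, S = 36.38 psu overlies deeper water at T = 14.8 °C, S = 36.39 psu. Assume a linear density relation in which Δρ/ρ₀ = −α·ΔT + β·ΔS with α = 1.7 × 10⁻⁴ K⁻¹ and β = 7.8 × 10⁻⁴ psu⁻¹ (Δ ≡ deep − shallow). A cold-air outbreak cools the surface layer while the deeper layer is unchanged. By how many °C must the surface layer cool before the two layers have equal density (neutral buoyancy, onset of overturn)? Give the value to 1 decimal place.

Neutral buoyancy requires Δρ = 0, i.e. −α(T_deep − T_surf′) + β(S_deep − S_surf) = 0.
T_surf′ = T_deep − (β/α)·ΔS = 14.8 − (7.8 × 10⁻⁴/1.7 × 10⁻⁴)·(+0.01) = 14.754 °C.
Cooling required: 17.1 − (14.754) = 2.346 °C.

2.3 °C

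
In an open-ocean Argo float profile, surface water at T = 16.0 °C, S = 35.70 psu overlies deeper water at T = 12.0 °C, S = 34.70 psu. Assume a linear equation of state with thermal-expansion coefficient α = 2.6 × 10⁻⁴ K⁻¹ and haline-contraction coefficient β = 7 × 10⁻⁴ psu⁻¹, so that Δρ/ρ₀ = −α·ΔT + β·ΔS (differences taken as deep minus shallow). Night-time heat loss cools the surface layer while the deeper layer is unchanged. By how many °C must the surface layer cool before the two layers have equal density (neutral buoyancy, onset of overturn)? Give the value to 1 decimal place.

1.3 °C

Neutral buoyancy requires Δρ = 0, i.e. −α(T_deep − T_surf′) + β(S_deep − S_surf) = 0.
T_surf′ = T_deep − (β/α)·ΔS = 12.0 − (7 × 10⁻⁴/2.6 × 10⁻⁴)·(-1.00) = 14.692 °C.
Cooling required: 16.0 − (14.692) = 1.308 °C.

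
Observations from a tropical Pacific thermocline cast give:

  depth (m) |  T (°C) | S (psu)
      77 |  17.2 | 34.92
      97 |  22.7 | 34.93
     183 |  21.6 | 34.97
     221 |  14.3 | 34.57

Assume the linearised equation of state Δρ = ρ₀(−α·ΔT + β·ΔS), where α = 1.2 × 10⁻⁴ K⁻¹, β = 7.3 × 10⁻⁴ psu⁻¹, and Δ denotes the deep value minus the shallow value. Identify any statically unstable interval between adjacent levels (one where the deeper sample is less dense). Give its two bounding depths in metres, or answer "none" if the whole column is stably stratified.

77–97 m

Evaluate Δρ/ρ₀ = −αΔT + βΔS across each adjacent pair:
  77–97 m: −αΔT+βΔS = −(1.2 × 10⁻⁴)(+5.5)+(7.3 × 10⁻⁴)(+0.01) = -6.5 × 10⁻⁴ → UNSTABLE
  97–183 m: −αΔT+βΔS = −(1.2 × 10⁻⁴)(-1.1)+(7.3 × 10⁻⁴)(+0.04) = 1.6 × 10⁻⁴ → stable
  183–221 m: −αΔT+βΔS = −(1.2 × 10⁻⁴)(-7.3)+(7.3 × 10⁻⁴)(-0.40) = 5.8 × 10⁻⁴ → stable
The 77–97 m interval has Δρ < 0: lighter water underlies denser water.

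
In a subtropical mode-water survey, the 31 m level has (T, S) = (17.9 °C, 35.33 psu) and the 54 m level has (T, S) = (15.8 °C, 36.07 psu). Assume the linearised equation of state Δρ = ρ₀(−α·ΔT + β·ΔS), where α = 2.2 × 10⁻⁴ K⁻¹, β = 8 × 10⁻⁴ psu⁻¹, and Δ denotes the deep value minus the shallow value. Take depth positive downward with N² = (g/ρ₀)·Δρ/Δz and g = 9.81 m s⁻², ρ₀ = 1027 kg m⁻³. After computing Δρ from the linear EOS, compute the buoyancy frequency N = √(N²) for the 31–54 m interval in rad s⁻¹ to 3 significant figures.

0.0212 rad s⁻¹

ΔT = -2.1 K, ΔS = +0.74 psu (deep − shallow).
Δρ/ρ₀ = −αΔT + βΔS = 4.62 × 10⁻⁴ + 5.92 × 10⁻⁴ = 1.054 × 10⁻³, so Δρ ≈ 1.082 kg m⁻³.
N² = (g/ρ₀)·Δρ/Δz = g·(Δρ/ρ₀)/Δz = 9.81 × 1.054 × 10⁻³ / 23 = 4.4955 × 10⁻⁴ s⁻².
N = √(4.4955 × 10⁻⁴) = 0.021203 rad s⁻¹ ≈ 0.0212 rad s⁻¹.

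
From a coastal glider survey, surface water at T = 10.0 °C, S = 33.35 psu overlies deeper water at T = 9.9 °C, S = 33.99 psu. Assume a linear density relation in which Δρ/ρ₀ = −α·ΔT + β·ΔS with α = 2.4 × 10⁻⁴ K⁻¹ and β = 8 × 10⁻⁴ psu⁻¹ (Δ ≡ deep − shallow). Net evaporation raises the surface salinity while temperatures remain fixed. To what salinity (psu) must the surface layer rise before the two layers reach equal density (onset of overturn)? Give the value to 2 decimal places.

Neutral buoyancy requires −α(T_deep − T_surf) + β(S_deep − S_surf′) = 0.
S_surf′ = S_deep − (α/β)·ΔT = 33.99 − (2.4 × 10⁻⁴/8 × 10⁻⁴)·(-0.1) = 34.0200 psu.
Increase required: 34.0200 − 33.35 = 0.6700 psu.

34.02 psu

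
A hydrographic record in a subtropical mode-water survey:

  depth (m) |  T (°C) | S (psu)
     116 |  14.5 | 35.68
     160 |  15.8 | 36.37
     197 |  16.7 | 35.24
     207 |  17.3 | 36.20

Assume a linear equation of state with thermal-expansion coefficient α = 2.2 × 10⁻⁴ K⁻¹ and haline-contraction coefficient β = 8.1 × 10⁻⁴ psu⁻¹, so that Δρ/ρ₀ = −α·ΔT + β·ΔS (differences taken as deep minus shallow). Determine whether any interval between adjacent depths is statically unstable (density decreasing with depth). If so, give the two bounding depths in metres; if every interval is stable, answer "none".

160–197 m

Evaluate Δρ/ρ₀ = −αΔT + βΔS across each adjacent pair:
  116–160 m: −αΔT+βΔS = −(2.2 × 10⁻⁴)(+1.3)+(8.1 × 10⁻⁴)(+0.69) = 2.7 × 10⁻⁴ → stable
  160–197 m: −αΔT+βΔS = −(2.2 × 10⁻⁴)(+0.9)+(8.1 × 10⁻⁴)(-1.13) = -1.1 × 10⁻³ → UNSTABLE
  197–207 m: −αΔT+βΔS = −(2.2 × 10⁻⁴)(+0.6)+(8.1 × 10⁻⁴)(+0.96) = 6.5 × 10⁻⁴ → stable
The 160–197 m interval has Δρ < 0: lighter water underlies denser water.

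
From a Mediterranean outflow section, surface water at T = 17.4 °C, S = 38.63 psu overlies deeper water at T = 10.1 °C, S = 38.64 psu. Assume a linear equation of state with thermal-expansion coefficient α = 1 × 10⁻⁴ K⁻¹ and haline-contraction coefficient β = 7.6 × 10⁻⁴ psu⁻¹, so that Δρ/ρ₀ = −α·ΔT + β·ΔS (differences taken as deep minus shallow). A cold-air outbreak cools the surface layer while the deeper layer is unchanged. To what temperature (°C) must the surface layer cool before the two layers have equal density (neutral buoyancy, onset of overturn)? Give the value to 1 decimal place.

Neutral buoyancy requires Δρ = 0, i.e. −α(T_deep − T_surf′) + β(S_deep − S_surf) = 0.
T_surf′ = T_deep − (β/α)·ΔS = 10.1 − (7.6 × 10⁻⁴/1 × 10⁻⁴)·(+0.01) = 10.024 °C.
Cooling required: 17.4 − (10.024) = 7.376 °C.

10.0 °C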